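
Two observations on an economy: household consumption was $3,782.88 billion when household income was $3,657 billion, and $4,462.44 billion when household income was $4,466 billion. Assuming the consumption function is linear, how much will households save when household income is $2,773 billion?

S = -267.32

MPC = (4462.44 − 3782.88)/(4466 − 3657) = 679.56/809 = 0.84
a = 3782.88 − 0.84(3657) = 3782.88 − 3071.88 = 711
C = 711 + 0.84(2773) = 3040.32
S = 2773 − 3040.32 = -267.32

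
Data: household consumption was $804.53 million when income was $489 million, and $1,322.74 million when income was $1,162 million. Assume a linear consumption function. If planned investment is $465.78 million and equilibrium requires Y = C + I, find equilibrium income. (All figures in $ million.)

Y = 3886

MPC = (1322.74 − 804.53)/(1162 − 489) = 518.21/673 = 0.77
a = 804.53 − 0.77(489) = 428
Equilibrium: Y = 428 + 0.77Y + 465.78
0.23Y = 893.78, so Y = 893.78/0.23 = 3886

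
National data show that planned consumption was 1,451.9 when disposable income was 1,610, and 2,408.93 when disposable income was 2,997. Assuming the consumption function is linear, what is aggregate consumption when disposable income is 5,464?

C = 4111.16

MPC = (2408.93 − 1451.9)/(2997 − 1610) = 957.03/1387 = 0.69
a = 1451.9 − 0.69(1610) = 1451.9 − 1110.9 = 341
C = 341 + 0.69(5464) = 341 + 3770.16 = 4111.16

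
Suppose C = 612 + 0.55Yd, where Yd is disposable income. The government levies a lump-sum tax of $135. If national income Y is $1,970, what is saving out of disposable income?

S = 213.75

Yd = Y − T = 1970 − 135 = 1835
C = 612 + 0.55(1835) = 612 + 1009.25 = 1621.25
S = Yd − C = 1835 − 1621.25 = 213.75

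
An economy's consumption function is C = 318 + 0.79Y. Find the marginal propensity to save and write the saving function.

MPS = 1 − MPC = 1 − 0.79 = 0.21
S = Y − C = -318 + 0.21Y

MPS = 0.21; S = -318 + 0.21Y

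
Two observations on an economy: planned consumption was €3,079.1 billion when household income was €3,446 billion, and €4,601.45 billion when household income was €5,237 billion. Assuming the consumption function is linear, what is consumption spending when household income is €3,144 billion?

MPC = (4601.45 − 3079.1)/(5237 − 3446) = 1522.35/1791 = 0.85
a = 3079.1 − 0.85(3446) = 3079.1 − 2929.1 = 150
C = 150 + 0.85(3144) = 150 + 2672.4 = 2822.4

C = 2822.4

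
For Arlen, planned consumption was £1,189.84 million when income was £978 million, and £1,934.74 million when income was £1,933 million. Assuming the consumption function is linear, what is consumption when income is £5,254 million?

MPC = (1934.74 − 1189.84)/(1933 − 978) = 744.9/955 = 0.78
a = 1189.84 − 0.78(978) = 1189.84 − 762.84 = 427
C = 427 + 0.78(5254) = 427 + 4098.12 = 4525.12

C = 4525.12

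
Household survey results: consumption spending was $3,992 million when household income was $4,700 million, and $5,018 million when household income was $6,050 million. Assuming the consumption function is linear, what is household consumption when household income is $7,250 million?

MPC = (5018 − 3992)/(6050 − 4700) = 1026/1350 = 0.76
a = 3992 − 0.76(4700) = 3992 − 3572 = 420
C = 420 + 0.76(7250) = 420 + 5510 = 5930

C = 5930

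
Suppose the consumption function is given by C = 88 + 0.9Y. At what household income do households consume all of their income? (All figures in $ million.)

At break-even, C = Y: 88 + 0.9Y = Y
0.1Y = 88, so Y = 88/0.1 = 880

Y = 880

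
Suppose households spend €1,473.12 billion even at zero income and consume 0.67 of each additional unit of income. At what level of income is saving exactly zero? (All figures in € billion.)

Y = 4464

At break-even, C = Y: 1473.12 + 0.67Y = Y
0.33Y = 1473.12, so Y = 1473.12/0.33 = 4464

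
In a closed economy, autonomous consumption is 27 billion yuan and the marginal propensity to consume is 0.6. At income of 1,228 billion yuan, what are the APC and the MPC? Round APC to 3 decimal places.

MPC = 0.6 (the slope of the consumption function)
C = 27 + 0.6(1228) = 763.8, so APC = 763.8/1228 = 0.622

APC = 0.622; MPC = 0.6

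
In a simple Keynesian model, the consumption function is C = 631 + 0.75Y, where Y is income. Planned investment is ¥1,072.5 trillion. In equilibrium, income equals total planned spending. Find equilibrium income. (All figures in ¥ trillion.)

Y = 6814

Y = C + I = 631 + 0.75Y + 1072.5
Y − 0.75Y = 1703.5
0.25Y = 1703.5, so Y = 1703.5/0.25 = 6814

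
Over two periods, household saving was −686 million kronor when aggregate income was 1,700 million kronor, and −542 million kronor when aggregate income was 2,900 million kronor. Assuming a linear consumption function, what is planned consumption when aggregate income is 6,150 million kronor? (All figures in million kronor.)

MPS = ΔS/ΔY = (-542 − (-686))/(2900 − 1700) = 144/1200 = 0.12
MPC = 1 − MPS = 0.88
Autonomous saving = -686 − 0.12(1700) = -890, so a = 890
C = 890 + 0.88(6150) = 890 + 5412 = 6302

C = 6302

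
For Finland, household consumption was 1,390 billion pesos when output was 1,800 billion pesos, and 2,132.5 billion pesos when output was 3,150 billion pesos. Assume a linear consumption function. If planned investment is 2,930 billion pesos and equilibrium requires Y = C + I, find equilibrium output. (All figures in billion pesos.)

Y = 7400

MPC = (2132.5 − 1390)/(3150 − 1800) = 742.5/1350 = 0.55
a = 1390 − 0.55(1800) = 400
Equilibrium: Y = 400 + 0.55Y + 2930
0.45Y = 3330, so Y = 3330/0.45 = 7400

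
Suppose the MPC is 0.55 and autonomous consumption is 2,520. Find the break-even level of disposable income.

At break-even, C = Y: 2520 + 0.55Y = Y
0.45Y = 2520, so Y = 2520/0.45 = 5600

Y = 5600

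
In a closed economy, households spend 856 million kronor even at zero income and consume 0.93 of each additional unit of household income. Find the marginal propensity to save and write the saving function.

MPS = 1 − MPC = 1 − 0.93 = 0.07
S = Y − C = -856 + 0.07Y

MPS = 0.07; S = -856 + 0.07Y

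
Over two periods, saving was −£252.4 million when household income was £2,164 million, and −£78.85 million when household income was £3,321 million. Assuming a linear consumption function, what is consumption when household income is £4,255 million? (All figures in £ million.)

MPS = ΔS/ΔY = (-78.85 − (-252.4))/(3321 − 2164) = 173.55/1157 = 0.15
MPC = 1 − MPS = 0.85
Autonomous saving = -252.4 − 0.15(2164) = -577, so a = 577
C = 577 + 0.85(4255) = 577 + 3616.75 = 4193.75

C = 4193.75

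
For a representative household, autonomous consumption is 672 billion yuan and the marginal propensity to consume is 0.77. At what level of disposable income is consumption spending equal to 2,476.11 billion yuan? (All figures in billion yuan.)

Y = 2343

672 + 0.77Y = 2476.11
0.77Y = 1804.11, so Y = 1804.11/0.77 = 2343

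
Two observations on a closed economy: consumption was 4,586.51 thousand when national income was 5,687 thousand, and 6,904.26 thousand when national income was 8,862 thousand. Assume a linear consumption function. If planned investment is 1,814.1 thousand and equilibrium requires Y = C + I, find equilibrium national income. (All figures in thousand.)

MPC = (6904.26 − 4586.51)/(8862 − 5687) = 2317.75/3175 = 0.73
a = 4586.51 − 0.73(5687) = 435
Equilibrium: Y = 435 + 0.73Y + 1814.1
0.27Y = 2249.1, so Y = 2249.1/0.27 = 8330

Y = 8330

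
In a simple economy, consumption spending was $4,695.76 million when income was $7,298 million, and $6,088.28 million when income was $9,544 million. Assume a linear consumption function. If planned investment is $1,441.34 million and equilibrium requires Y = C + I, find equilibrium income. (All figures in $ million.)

Y = 4243

MPC = (6088.28 − 4695.76)/(9544 − 7298) = 1392.52/2246 = 0.62
a = 4695.76 − 0.62(7298) = 171
Equilibrium: Y = 171 + 0.62Y + 1441.34
0.38Y = 1612.34, so Y = 1612.34/0.38 = 4243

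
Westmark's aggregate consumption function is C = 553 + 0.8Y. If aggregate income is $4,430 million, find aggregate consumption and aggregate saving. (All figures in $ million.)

C = 553 + 0.8(4430) = 553 + 3544 = 4097
S = Y − C = 4430 − 4097 = 333

C = 4097; S = 333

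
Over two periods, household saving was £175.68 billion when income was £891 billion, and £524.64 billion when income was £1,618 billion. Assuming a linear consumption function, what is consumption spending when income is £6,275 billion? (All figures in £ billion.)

C = 3515

MPS = ΔS/ΔY = (524.64 − 175.68)/(1618 − 891) = 348.96/727 = 0.48
MPC = 1 − MPS = 0.52
Autonomous saving = 175.68 − 0.48(891) = -252, so a = 252
C = 252 + 0.52(6275) = 252 + 3263 = 3515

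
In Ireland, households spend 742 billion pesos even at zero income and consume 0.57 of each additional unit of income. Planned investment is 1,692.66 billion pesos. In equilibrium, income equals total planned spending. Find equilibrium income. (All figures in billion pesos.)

Y = 5662

Y = C + I = 742 + 0.57Y + 1692.66
Y − 0.57Y = 2434.66
0.43Y = 2434.66, so Y = 2434.66/0.43 = 5662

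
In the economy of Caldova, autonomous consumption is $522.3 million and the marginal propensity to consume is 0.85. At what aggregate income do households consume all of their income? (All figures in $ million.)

At break-even, C = Y: 522.3 + 0.85Y = Y
0.15Y = 522.3, so Y = 522.3/0.15 = 3482

Y = 3482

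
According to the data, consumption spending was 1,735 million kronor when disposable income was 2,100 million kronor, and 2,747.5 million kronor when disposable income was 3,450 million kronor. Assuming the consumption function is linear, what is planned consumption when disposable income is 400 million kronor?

C = 460

MPC = (2747.5 − 1735)/(3450 − 2100) = 1012.5/1350 = 0.75
a = 1735 − 0.75(2100) = 1735 − 1575 = 160
C = 160 + 0.75(400) = 160 + 300 = 460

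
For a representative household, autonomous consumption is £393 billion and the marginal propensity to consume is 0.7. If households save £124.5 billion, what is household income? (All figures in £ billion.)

Y = 1725

S = Y − C = -393 + 0.3Y
-393 + 0.3Y = 124.5, so 0.3Y = 517.5 and Y = 1725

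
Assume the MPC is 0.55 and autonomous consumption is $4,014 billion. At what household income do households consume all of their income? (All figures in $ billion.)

Y = 8920

At break-even, C = Y: 4014 + 0.55Y = Y
0.45Y = 4014, so Y = 4014/0.45 = 8920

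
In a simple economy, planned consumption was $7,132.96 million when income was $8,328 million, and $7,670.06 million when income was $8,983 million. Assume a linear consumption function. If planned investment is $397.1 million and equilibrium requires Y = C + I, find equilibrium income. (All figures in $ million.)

MPC = (7670.06 − 7132.96)/(8983 − 8328) = 537.1/655 = 0.82
a = 7132.96 − 0.82(8328) = 304
Equilibrium: Y = 304 + 0.82Y + 397.1
0.18Y = 701.1, so Y = 701.1/0.18 = 3895

Y = 3895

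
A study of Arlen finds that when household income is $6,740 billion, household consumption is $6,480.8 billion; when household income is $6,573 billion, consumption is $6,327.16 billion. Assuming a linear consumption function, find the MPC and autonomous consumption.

MPC = 0.92; a = 280

MPC = ΔC/ΔY = (6480.8 − 6327.16)/(6740 − 6573) = 153.64/167 = 0.92
a = C − MPC·Y = 6327.16 − 0.92(6573) = 6327.16 − 6047.16 = 280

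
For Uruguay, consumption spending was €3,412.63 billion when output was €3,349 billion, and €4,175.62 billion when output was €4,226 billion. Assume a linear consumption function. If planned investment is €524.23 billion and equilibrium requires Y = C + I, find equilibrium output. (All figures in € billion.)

MPC = (4175.62 − 3412.63)/(4226 − 3349) = 762.99/877 = 0.87
a = 3412.63 − 0.87(3349) = 499
Equilibrium: Y = 499 + 0.87Y + 524.23
0.13Y = 1023.23, so Y = 1023.23/0.13 = 7871

Y = 7871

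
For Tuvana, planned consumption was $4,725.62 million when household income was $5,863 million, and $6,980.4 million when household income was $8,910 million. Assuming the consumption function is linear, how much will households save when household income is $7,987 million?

MPC = (6980.4 − 4725.62)/(8910 − 5863) = 2254.78/3047 = 0.74
a = 4725.62 − 0.74(5863) = 4725.62 − 4338.62 = 387
C = 387 + 0.74(7987) = 6297.38
S = 7987 − 6297.38 = 1689.62

S = 1689.62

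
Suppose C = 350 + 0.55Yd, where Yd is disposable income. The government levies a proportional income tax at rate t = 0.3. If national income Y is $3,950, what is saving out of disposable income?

S = 894.25

Yd = (1 − 0.3)(3950) = 0.7(3950) = 2765
C = 350 + 0.55(2765) = 350 + 1520.75 = 1870.75
S = Yd − C = 2765 − 1870.75 = 894.25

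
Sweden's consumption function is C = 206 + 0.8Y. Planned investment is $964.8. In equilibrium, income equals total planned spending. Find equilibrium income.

Y = 5854

Y = C + I = 206 + 0.8Y + 964.8
Y − 0.8Y = 1170.8
0.2Y = 1170.8, so Y = 1170.8/0.2 = 5854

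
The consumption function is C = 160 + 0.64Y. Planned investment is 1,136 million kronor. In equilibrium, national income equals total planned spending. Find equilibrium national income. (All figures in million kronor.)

Y = 3600

Y = C + I = 160 + 0.64Y + 1136
Y − 0.64Y = 1296
0.36Y = 1296, so Y = 1296/0.36 = 3600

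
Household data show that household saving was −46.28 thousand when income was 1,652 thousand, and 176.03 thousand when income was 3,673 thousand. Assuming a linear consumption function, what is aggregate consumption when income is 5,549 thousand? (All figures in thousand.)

MPS = ΔS/ΔY = (176.03 − (-46.28))/(3673 − 1652) = 222.31/2021 = 0.11
MPC = 1 − MPS = 0.89
Autonomous saving = -46.28 − 0.11(1652) = -228, so a = 228
C = 228 + 0.89(5549) = 228 + 4938.61 = 5166.61

C = 5166.61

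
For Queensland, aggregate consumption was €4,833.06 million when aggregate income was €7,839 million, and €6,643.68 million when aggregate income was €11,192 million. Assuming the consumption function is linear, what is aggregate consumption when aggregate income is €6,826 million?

C = 4286.04

MPC = (6643.68 − 4833.06)/(11192 − 7839) = 1810.62/3353 = 0.54
a = 4833.06 − 0.54(7839) = 4833.06 − 4233.06 = 600
C = 600 + 0.54(6826) = 600 + 3686.04 = 4286.04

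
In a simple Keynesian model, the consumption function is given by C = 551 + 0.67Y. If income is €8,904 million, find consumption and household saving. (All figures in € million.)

C = 551 + 0.67(8904) = 551 + 5965.68 = 6516.68
S = Y − C = 8904 − 6516.68 = 2387.32

C = 6516.68; S = 2387.32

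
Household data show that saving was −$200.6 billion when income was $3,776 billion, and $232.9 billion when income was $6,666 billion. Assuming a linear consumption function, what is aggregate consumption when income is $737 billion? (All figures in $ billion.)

C = 1393.45

MPS = ΔS/ΔY = (232.9 − (-200.6))/(6666 − 3776) = 433.5/2890 = 0.15
MPC = 1 − MPS = 0.85
Autonomous saving = -200.6 − 0.15(3776) = -767, so a = 767
C = 767 + 0.85(737) = 767 + 626.45 = 1393.45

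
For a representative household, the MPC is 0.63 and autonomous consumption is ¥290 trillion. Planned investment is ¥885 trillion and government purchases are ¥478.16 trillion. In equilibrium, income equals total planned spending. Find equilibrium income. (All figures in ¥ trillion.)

Y = 4468

Y = C + I + G = 290 + 0.63Y + 885 + 478.16
Y − 0.63Y = 1653.16
0.37Y = 1653.16, so Y = 1653.16/0.37 = 4468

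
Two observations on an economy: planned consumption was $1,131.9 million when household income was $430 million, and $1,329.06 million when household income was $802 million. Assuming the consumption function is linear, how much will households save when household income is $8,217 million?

MPC = (1329.06 − 1131.9)/(802 − 430) = 197.16/372 = 0.53
a = 1131.9 − 0.53(430) = 1131.9 − 227.9 = 904
C = 904 + 0.53(8217) = 5259.01
S = 8217 − 5259.01 = 2957.99

S = 2957.99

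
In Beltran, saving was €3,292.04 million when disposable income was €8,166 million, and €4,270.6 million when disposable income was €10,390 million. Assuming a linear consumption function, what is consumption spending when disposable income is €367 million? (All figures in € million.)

MPS = ΔS/ΔY = (4270.6 − 3292.04)/(10390 − 8166) = 978.56/2224 = 0.44
MPC = 1 − MPS = 0.56
Autonomous saving = 3292.04 − 0.44(8166) = -301, so a = 301
C = 301 + 0.56(367) = 301 + 205.52 = 506.52

C = 506.52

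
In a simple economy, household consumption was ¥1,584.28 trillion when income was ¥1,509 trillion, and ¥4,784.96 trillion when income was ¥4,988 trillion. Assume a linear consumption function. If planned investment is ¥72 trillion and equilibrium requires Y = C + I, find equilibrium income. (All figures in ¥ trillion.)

MPC = (4784.96 − 1584.28)/(4988 − 1509) = 3200.68/3479 = 0.92
a = 1584.28 − 0.92(1509) = 196
Equilibrium: Y = 196 + 0.92Y + 72
0.08Y = 268, so Y = 268/0.08 = 3350

Y = 3350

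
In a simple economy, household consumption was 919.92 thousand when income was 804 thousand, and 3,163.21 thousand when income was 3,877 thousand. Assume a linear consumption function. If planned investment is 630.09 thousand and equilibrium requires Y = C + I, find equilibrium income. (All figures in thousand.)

Y = 3567

MPC = (3163.21 − 919.92)/(3877 − 804) = 2243.29/3073 = 0.73
a = 919.92 − 0.73(804) = 333
Equilibrium: Y = 333 + 0.73Y + 630.09
0.27Y = 963.09, so Y = 963.09/0.27 = 3567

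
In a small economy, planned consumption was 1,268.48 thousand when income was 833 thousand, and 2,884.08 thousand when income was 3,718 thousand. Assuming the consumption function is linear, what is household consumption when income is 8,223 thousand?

MPC = (2884.08 − 1268.48)/(3718 − 833) = 1615.6/2885 = 0.56
a = 1268.48 − 0.56(833) = 1268.48 − 466.48 = 802
C = 802 + 0.56(8223) = 802 + 4604.88 = 5406.88

C = 5406.88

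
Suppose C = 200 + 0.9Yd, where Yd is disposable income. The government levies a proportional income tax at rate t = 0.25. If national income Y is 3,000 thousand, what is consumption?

C = 2225

Yd = (1 − 0.25)(3000) = 0.75(3000) = 2250
C = 200 + 0.9(2250) = 200 + 2025 = 2225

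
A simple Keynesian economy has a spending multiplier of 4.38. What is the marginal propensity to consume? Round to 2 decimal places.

k = 1/(1 − MPC), so 1 − MPC = 1/k = 1/4.38 = 0.2283
MPC = 1 − 0.2283 = 0.77

MPC = 0.77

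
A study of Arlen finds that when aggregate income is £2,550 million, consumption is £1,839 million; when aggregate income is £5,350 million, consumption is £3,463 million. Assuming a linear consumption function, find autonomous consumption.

a = 360

MPC = ΔC/ΔY = (3463 − 1839)/(5350 − 2550) = 1624/2800 = 0.58
a = C − MPC·Y = 1839 − 0.58(2550) = 1839 − 1479 = 360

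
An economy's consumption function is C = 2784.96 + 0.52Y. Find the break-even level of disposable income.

At break-even, C = Y: 2784.96 + 0.52Y = Y
0.48Y = 2784.96, so Y = 2784.96/0.48 = 5802

Y = 5802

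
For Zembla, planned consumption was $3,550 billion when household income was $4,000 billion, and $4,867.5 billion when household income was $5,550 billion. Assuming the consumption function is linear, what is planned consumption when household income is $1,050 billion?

MPC = (4867.5 − 3550)/(5550 − 4000) = 1317.5/1550 = 0.85
a = 3550 − 0.85(4000) = 3550 − 3400 = 150
C = 150 + 0.85(1050) = 150 + 892.5 = 1042.5

C = 1042.5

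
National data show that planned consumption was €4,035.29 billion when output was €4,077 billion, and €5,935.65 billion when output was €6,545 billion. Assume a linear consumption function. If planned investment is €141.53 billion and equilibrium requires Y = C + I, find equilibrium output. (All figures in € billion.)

Y = 4511

MPC = (5935.65 − 4035.29)/(6545 − 4077) = 1900.36/2468 = 0.77
a = 4035.29 − 0.77(4077) = 896
Equilibrium: Y = 896 + 0.77Y + 141.53
0.23Y = 1037.53, so Y = 1037.53/0.23 = 4511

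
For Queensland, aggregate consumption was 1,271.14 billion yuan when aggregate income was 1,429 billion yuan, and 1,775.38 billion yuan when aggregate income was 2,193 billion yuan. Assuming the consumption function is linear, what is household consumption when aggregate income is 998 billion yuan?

C = 986.68

MPC = (1775.38 − 1271.14)/(2193 − 1429) = 504.24/764 = 0.66
a = 1271.14 − 0.66(1429) = 1271.14 − 943.14 = 328
C = 328 + 0.66(998) = 328 + 658.68 = 986.68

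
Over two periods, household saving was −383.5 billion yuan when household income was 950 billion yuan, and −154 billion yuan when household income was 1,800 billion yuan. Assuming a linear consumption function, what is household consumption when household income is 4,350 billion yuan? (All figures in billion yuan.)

MPS = ΔS/ΔY = (-154 − (-383.5))/(1800 − 950) = 229.5/850 = 0.27
MPC = 1 − MPS = 0.73
Autonomous saving = -383.5 − 0.27(950) = -640, so a = 640
C = 640 + 0.73(4350) = 640 + 3175.5 = 3815.5

C = 3815.5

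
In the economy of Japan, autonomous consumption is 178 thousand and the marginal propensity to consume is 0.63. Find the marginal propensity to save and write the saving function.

MPS = 1 − MPC = 1 − 0.63 = 0.37
S = Y − C = -178 + 0.37Y

MPS = 0.37; S = -178 + 0.37Y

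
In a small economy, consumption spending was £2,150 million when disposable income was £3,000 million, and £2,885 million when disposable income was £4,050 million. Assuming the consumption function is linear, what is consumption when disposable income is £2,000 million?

MPC = (2885 − 2150)/(4050 − 3000) = 735/1050 = 0.7
a = 2150 − 0.7(3000) = 2150 − 2100 = 50
C = 50 + 0.7(2000) = 50 + 1400 = 1450

C = 1450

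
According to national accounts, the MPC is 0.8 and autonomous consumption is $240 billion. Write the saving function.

S = -240 + 0.2Y

S = Y − C = Y − (240 + 0.8Y) = -240 + (1 − 0.8)Y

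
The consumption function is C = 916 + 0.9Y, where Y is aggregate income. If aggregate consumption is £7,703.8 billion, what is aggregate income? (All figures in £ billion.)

916 + 0.9Y = 7703.8
0.9Y = 6787.8, so Y = 6787.8/0.9 = 7542

Y = 7542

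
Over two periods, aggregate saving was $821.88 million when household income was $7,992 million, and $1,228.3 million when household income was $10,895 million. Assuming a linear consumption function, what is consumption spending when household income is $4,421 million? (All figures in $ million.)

MPS = ΔS/ΔY = (1228.3 − 821.88)/(10895 − 7992) = 406.42/2903 = 0.14
MPC = 1 − MPS = 0.86
Autonomous saving = 821.88 − 0.14(7992) = -297, so a = 297
C = 297 + 0.86(4421) = 297 + 3802.06 = 4099.06

C = 4099.06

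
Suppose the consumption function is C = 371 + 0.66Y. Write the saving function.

S = -371 + 0.34Y

S = Y − C = Y − (371 + 0.66Y) = -371 + (1 − 0.66)Y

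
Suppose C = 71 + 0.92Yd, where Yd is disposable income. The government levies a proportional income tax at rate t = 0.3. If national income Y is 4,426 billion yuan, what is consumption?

Yd = (1 − 0.3)(4426) = 0.7(4426) = 3098.2
C = 71 + 0.92(3098.2) = 71 + 2850.344 = 2921.344

C = 2921.344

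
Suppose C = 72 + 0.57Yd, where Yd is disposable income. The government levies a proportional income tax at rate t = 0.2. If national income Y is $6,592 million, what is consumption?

C = 3077.952

Yd = (1 − 0.2)(6592) = 0.8(6592) = 5273.6
C = 72 + 0.57(5273.6) = 72 + 3005.952 = 3077.952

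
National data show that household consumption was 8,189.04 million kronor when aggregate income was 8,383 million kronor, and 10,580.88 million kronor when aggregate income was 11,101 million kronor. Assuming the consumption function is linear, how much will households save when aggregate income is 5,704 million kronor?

MPC = (10580.88 − 8189.04)/(11101 − 8383) = 2391.84/2718 = 0.88
a = 8189.04 − 0.88(8383) = 8189.04 − 7377.04 = 812
C = 812 + 0.88(5704) = 5831.52
S = 5704 − 5831.52 = -127.52

S = -127.52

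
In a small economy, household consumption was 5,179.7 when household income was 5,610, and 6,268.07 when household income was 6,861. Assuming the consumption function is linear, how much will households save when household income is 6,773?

S = 581.49

MPC = (6268.07 − 5179.7)/(6861 − 5610) = 1088.37/1251 = 0.87
a = 5179.7 − 0.87(5610) = 5179.7 − 4880.7 = 299
C = 299 + 0.87(6773) = 6191.51
S = 6773 − 6191.51 = 581.49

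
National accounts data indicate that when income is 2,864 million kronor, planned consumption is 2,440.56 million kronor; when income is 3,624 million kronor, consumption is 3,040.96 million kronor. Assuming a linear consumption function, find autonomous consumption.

MPC = ΔC/ΔY = (3040.96 − 2440.56)/(3624 − 2864) = 600.4/760 = 0.79
a = C − MPC·Y = 2440.56 − 0.79(2864) = 2440.56 − 2262.56 = 178

a = 178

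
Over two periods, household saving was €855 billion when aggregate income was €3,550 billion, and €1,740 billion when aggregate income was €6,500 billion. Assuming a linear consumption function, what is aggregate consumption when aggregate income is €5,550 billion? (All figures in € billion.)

MPS = ΔS/ΔY = (1740 − 855)/(6500 − 3550) = 885/2950 = 0.3
MPC = 1 − MPS = 0.7
Autonomous saving = 855 − 0.3(3550) = -210, so a = 210
C = 210 + 0.7(5550) = 210 + 3885 = 4095

C = 4095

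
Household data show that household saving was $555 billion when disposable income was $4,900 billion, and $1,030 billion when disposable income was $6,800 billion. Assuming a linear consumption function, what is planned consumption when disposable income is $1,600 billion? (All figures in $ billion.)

MPS = ΔS/ΔY = (1030 − 555)/(6800 − 4900) = 475/1900 = 0.25
MPC = 1 − MPS = 0.75
Autonomous saving = 555 − 0.25(4900) = -670, so a = 670
C = 670 + 0.75(1600) = 670 + 1200 = 1870

C = 1870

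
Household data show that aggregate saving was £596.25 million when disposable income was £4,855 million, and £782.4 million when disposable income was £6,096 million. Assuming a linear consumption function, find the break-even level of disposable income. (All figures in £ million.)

MPS = ΔS/ΔY = (782.4 − 596.25)/(6096 − 4855) = 186.15/1241 = 0.15
MPC = 1 − MPS = 0.85
From S(4855) = 596.25: −a + 0.15(4855) = 596.25, so a = 728.25 − 596.25 = 132
Break-even (S = 0): Y = a/MPS = 132/0.15 = 880

Y = 880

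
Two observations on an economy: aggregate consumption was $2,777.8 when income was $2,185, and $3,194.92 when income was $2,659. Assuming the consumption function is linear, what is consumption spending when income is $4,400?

C = 4727

MPC = (3194.92 − 2777.8)/(2659 − 2185) = 417.12/474 = 0.88
a = 2777.8 − 0.88(2185) = 2777.8 − 1922.8 = 855
C = 855 + 0.88(4400) = 855 + 3872 = 4727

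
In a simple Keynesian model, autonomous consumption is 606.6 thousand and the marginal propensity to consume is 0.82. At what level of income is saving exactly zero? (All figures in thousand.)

At break-even, C = Y: 606.6 + 0.82Y = Y
0.18Y = 606.6, so Y = 606.6/0.18 = 3370

Y = 3370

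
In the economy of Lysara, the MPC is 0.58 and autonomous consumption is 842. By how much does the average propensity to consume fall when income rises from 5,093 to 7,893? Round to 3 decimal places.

At Y = 5093: C = 842 + 0.58(5093) = 3795.94, APC = 3795.94/5093 = 0.7453
At Y = 7893: C = 5419.94, APC = 5419.94/7893 = 0.6867
Fall in APC = 0.7453 − 0.6867 = 0.0586 ≈ 0.059

ΔAPC = 0.059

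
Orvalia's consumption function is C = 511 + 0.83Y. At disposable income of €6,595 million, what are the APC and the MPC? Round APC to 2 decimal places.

MPC = 0.83 (the slope of the consumption function)
C = 511 + 0.83(6595) = 5984.85, so APC = 5984.85/6595 = 0.91

APC = 0.91; MPC = 0.83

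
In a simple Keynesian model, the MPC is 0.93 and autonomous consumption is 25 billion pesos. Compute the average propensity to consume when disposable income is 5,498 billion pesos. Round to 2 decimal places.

C = 25 + 0.93(5498) = 5138.14
APC = C/Y = 5138.14/5498 = 0.93

APC = 0.93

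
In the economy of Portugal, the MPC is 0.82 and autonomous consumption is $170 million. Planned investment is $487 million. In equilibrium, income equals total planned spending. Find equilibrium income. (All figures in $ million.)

Y = C + I = 170 + 0.82Y + 487
Y − 0.82Y = 657
0.18Y = 657, so Y = 657/0.18 = 3650

Y = 3650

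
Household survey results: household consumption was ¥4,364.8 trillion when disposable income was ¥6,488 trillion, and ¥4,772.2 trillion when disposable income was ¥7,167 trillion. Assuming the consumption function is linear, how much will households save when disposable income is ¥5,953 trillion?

S = 1909.2

MPC = (4772.2 − 4364.8)/(7167 − 6488) = 407.4/679 = 0.6
a = 4364.8 − 0.6(6488) = 4364.8 − 3892.8 = 472
C = 472 + 0.6(5953) = 4043.8
S = 5953 − 4043.8 = 1909.2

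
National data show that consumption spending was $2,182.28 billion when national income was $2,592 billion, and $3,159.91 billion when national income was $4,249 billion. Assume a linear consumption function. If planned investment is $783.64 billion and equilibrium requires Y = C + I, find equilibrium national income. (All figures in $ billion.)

Y = 3504

MPC = (3159.91 − 2182.28)/(4249 − 2592) = 977.63/1657 = 0.59
a = 2182.28 − 0.59(2592) = 653
Equilibrium: Y = 653 + 0.59Y + 783.64
0.41Y = 1436.64, so Y = 1436.64/0.41 = 3504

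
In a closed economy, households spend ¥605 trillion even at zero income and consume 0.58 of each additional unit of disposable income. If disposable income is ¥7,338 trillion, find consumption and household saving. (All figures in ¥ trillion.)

C = 605 + 0.58(7338) = 605 + 4256.04 = 4861.04
S = Y − C = 7338 − 4861.04 = 2476.96

C = 4861.04; S = 2476.96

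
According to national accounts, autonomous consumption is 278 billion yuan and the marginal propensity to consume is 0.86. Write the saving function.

S = -278 + 0.14Y

S = Y − C = Y − (278 + 0.86Y) = -278 + (1 − 0.86)Y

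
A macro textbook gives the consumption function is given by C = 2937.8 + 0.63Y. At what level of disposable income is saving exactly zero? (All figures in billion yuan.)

Y = 7940

At break-even, C = Y: 2937.8 + 0.63Y = Y
0.37Y = 2937.8, so Y = 2937.8/0.37 = 7940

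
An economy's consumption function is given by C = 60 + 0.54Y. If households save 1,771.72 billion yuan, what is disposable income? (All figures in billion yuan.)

S = Y − C = -60 + 0.46Y
-60 + 0.46Y = 1771.72, so 0.46Y = 1831.72 and Y = 3982

Y = 3982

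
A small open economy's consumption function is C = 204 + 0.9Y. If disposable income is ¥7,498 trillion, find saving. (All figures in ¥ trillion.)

C = 204 + 0.9(7498) = 204 + 6748.2 = 6952.2
S = Y − C = 7498 − 6952.2 = 545.8

S = 545.8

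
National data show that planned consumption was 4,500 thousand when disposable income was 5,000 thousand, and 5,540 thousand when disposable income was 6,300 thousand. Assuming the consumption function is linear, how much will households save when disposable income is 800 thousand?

MPC = (5540 − 4500)/(6300 − 5000) = 1040/1300 = 0.8
a = 4500 − 0.8(5000) = 4500 − 4000 = 500
C = 500 + 0.8(800) = 1140
S = 800 − 1140 = -340

S = -340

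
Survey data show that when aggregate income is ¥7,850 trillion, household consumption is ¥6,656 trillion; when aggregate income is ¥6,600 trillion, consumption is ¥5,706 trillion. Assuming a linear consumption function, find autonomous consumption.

a = 690

MPC = ΔC/ΔY = (6656 − 5706)/(7850 − 6600) = 950/1250 = 0.76
a = C − MPC·Y = 5706 − 0.76(6600) = 5706 − 5016 = 690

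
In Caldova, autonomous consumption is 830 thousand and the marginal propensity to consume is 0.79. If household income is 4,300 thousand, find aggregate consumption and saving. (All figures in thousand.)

C = 4227; S = 73

C = 830 + 0.79(4300) = 830 + 3397 = 4227
S = Y − C = 4300 − 4227 = 73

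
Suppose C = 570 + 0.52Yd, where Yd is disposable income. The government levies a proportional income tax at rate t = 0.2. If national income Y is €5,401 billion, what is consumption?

Yd = (1 − 0.2)(5401) = 0.8(5401) = 4320.8
C = 570 + 0.52(4320.8) = 570 + 2246.816 = 2816.816

C = 2816.816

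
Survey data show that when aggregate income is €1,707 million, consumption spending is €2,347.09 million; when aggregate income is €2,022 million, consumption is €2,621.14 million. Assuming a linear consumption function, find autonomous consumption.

MPC = ΔC/ΔY = (2621.14 − 2347.09)/(2022 − 1707) = 274.05/315 = 0.87
a = C − MPC·Y = 2347.09 − 0.87(1707) = 2347.09 − 1485.09 = 862

a = 862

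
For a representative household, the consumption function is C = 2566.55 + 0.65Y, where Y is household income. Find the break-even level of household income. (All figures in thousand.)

Y = 7333

At break-even, C = Y: 2566.55 + 0.65Y = Y
0.35Y = 2566.55, so Y = 2566.55/0.35 = 7333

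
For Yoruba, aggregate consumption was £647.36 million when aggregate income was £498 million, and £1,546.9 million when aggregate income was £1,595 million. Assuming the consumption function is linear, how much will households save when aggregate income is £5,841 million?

MPC = (1546.9 − 647.36)/(1595 − 498) = 899.54/1097 = 0.82
a = 647.36 − 0.82(498) = 647.36 − 408.36 = 239
C = 239 + 0.82(5841) = 5028.62
S = 5841 − 5028.62 = 812.38

S = 812.38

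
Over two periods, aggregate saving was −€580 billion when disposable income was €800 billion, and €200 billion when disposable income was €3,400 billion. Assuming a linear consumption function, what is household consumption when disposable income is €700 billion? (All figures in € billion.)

MPS = ΔS/ΔY = (200 − (-580))/(3400 − 800) = 780/2600 = 0.3
MPC = 1 − MPS = 0.7
Autonomous saving = -580 − 0.3(800) = -820, so a = 820
C = 820 + 0.7(700) = 820 + 490 = 1310

C = 1310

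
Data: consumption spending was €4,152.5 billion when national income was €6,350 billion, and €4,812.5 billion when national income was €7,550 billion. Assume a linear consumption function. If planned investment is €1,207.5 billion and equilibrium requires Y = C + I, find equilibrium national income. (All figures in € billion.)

Y = 4150

MPC = (4812.5 − 4152.5)/(7550 − 6350) = 660/1200 = 0.55
a = 4152.5 − 0.55(6350) = 660
Equilibrium: Y = 660 + 0.55Y + 1207.5
0.45Y = 1867.5, so Y = 1867.5/0.45 = 4150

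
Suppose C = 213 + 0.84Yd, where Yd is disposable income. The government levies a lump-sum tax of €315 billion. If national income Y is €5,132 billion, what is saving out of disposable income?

Yd = Y − T = 5132 − 315 = 4817
C = 213 + 0.84(4817) = 213 + 4046.28 = 4259.28
S = Yd − C = 4817 − 4259.28 = 557.72

S = 557.72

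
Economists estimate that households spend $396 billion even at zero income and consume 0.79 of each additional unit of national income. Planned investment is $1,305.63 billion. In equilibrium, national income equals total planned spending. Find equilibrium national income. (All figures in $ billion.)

Y = 8103

Y = C + I = 396 + 0.79Y + 1305.63
Y − 0.79Y = 1701.63
0.21Y = 1701.63, so Y = 1701.63/0.21 = 8103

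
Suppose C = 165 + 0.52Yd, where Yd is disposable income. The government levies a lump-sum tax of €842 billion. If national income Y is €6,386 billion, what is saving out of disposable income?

S = 2496.12

Yd = Y − T = 6386 − 842 = 5544
C = 165 + 0.52(5544) = 165 + 2882.88 = 3047.88
S = Yd − C = 5544 − 3047.88 = 2496.12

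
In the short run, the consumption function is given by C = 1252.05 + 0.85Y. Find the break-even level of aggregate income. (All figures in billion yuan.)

At break-even, C = Y: 1252.05 + 0.85Y = Y
0.15Y = 1252.05, so Y = 1252.05/0.15 = 8347

Y = 8347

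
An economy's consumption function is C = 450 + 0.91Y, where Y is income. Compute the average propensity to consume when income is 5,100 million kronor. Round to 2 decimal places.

C = 450 + 0.91(5100) = 5091
APC = C/Y = 5091/5100 = 1.00

APC = 1.00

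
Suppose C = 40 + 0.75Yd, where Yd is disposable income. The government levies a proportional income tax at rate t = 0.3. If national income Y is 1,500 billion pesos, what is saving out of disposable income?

Yd = (1 − 0.3)(1500) = 0.7(1500) = 1050
C = 40 + 0.75(1050) = 40 + 787.5 = 827.5
S = Yd − C = 1050 − 827.5 = 222.5

S = 222.5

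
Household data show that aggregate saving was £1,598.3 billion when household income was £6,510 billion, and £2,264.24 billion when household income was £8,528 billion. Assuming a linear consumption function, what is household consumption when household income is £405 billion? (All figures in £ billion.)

MPS = ΔS/ΔY = (2264.24 − 1598.3)/(8528 − 6510) = 665.94/2018 = 0.33
MPC = 1 − MPS = 0.67
Autonomous saving = 1598.3 − 0.33(6510) = -550, so a = 550
C = 550 + 0.67(405) = 550 + 271.35 = 821.35

C = 821.35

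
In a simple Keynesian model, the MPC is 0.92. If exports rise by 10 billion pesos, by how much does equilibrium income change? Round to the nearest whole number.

The multiplier is 1/(1 − MPC) = 1/0.08.
ΔY = 10/0.08 = 125.00 ≈ 125

ΔY ≈ 125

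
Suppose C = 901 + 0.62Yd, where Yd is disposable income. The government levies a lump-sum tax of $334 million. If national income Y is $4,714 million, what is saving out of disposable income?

Yd = Y − T = 4714 − 334 = 4380
C = 901 + 0.62(4380) = 901 + 2715.6 = 3616.6
S = Yd − C = 4380 − 3616.6 = 763.4

S = 763.4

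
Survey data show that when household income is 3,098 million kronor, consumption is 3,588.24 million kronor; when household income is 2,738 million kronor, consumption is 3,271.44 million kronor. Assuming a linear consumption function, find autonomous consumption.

a = 862

MPC = ΔC/ΔY = (3588.24 − 3271.44)/(3098 − 2738) = 316.8/360 = 0.88
a = C − MPC·Y = 3271.44 − 0.88(2738) = 3271.44 − 2409.44 = 862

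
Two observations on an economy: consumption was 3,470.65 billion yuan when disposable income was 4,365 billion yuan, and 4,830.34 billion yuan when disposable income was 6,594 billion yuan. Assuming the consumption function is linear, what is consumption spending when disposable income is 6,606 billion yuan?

C = 4837.66

MPC = (4830.34 − 3470.65)/(6594 − 4365) = 1359.69/2229 = 0.61
a = 3470.65 − 0.61(4365) = 3470.65 − 2662.65 = 808
C = 808 + 0.61(6606) = 808 + 4029.66 = 4837.66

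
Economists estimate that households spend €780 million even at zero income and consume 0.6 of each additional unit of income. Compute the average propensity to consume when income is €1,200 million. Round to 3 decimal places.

C = 780 + 0.6(1200) = 1500
APC = C/Y = 1500/1200 = 1.250

APC = 1.250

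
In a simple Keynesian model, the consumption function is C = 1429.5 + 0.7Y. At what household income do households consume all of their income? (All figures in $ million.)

Y = 4765

At break-even, C = Y: 1429.5 + 0.7Y = Y
0.3Y = 1429.5, so Y = 1429.5/0.3 = 4765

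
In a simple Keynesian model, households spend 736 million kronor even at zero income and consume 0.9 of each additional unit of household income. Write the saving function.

S = Y − C = Y − (736 + 0.9Y) = -736 + (1 − 0.9)Y

S = -736 + 0.1Y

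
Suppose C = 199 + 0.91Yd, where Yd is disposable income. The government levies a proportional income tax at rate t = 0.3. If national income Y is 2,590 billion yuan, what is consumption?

Yd = (1 − 0.3)(2590) = 0.7(2590) = 1813
C = 199 + 0.91(1813) = 199 + 1649.83 = 1848.83

C = 1848.83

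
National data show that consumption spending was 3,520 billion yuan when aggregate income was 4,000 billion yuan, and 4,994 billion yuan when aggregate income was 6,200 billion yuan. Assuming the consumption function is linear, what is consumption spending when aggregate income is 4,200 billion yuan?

C = 3654

MPC = (4994 − 3520)/(6200 − 4000) = 1474/2200 = 0.67
a = 3520 − 0.67(4000) = 3520 − 2680 = 840
C = 840 + 0.67(4200) = 840 + 2814 = 3654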